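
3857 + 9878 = 13735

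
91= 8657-8566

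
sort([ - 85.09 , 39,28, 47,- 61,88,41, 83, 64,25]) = [-85.09, - 61,  25,28 , 39,  41, 47, 64,83 , 88 ]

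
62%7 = 6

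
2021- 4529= - 2508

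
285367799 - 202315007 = 83052792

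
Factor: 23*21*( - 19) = - 3^1*7^1*19^1*23^1 = - 9177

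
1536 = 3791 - 2255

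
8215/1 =8215 = 8215.00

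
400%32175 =400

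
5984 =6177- 193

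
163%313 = 163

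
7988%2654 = 26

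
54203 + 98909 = 153112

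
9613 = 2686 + 6927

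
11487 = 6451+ 5036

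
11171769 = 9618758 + 1553011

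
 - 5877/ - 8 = 5877/8 = 734.62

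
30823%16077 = 14746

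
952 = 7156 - 6204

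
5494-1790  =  3704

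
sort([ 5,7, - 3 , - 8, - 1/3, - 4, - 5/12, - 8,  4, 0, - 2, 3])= [ - 8, - 8, - 4, - 3, - 2, - 5/12, - 1/3,  0, 3, 4,5 , 7]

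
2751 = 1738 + 1013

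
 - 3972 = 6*(-662) 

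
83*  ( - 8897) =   -  738451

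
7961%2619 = 104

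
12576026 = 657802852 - 645226826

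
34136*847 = 28913192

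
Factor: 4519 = 4519^1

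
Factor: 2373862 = 2^1*1186931^1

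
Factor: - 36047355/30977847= - 12015785/10325949=- 3^( - 1 )*5^1 * 19^( - 1)  *47^1*51131^1*181157^( - 1)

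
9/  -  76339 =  - 1 + 76330/76339 = - 0.00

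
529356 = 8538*62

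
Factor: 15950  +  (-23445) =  - 7495 = - 5^1* 1499^1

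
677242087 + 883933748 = 1561175835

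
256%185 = 71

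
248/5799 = 248/5799 = 0.04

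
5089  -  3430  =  1659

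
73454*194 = 14250076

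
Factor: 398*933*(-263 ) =-2^1*3^1*199^1*263^1*311^1 = - 97660842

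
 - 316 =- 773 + 457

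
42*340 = 14280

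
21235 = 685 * 31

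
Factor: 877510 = 2^1*5^1*87751^1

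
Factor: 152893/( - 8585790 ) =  - 2^( - 1 ) * 3^ ( - 1 )*5^ ( - 1)*13^1 * 19^1 *137^(-1 )*619^1*2089^( - 1 ) 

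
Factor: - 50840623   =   - 50840623^1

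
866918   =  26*33343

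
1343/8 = 1343/8 = 167.88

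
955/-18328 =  - 1  +  17373/18328= - 0.05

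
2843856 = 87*32688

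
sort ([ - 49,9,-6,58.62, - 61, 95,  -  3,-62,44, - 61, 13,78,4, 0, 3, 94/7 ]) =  [-62,  -  61, - 61, - 49,  -  6,- 3,0 , 3,4,9 , 13,94/7, 44, 58.62,78, 95 ] 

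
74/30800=37/15400=0.00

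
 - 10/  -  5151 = 10/5151= 0.00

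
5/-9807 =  - 5/9807 = - 0.00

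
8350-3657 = 4693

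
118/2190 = 59/1095 = 0.05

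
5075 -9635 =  - 4560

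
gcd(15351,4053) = 21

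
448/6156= 112/1539= 0.07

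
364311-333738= 30573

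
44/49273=44/49273 = 0.00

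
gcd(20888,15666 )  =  5222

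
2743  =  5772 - 3029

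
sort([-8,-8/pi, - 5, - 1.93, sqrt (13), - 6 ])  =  [ - 8 ,-6,-5, - 8/pi, - 1.93 , sqrt(13)]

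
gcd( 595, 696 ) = 1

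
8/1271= 8/1271  =  0.01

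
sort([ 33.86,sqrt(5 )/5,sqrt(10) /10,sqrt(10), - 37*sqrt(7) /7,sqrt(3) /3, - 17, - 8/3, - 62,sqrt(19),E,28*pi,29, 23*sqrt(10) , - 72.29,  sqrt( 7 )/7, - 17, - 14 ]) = [-72.29, - 62, - 17, - 17,-14,-37 * sqrt( 7) /7, - 8/3,  sqrt(10 ) /10 , sqrt( 7)/7,sqrt( 5 ) /5,sqrt(3)/3,E,sqrt(10), sqrt (19), 29, 33.86,  23*sqrt(10) , 28 * pi] 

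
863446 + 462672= 1326118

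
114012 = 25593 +88419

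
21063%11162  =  9901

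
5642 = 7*806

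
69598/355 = 196 + 18/355 = 196.05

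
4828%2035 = 758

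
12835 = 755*17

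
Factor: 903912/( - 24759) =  - 301304/8253 = - 2^3*3^(-2)*7^ ( - 1 )*131^( - 1)*37663^1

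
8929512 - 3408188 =5521324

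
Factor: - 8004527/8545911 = -3^( - 1)*11^( - 1) * 271^1 * 29537^1*258967^ ( - 1 ) 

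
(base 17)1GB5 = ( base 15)2d39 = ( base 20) 1469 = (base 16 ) 2601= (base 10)9729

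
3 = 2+1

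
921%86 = 61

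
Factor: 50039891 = 11^1*17^1*267593^1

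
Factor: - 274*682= - 2^2*11^1*31^1*137^1 =-186868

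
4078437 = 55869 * 73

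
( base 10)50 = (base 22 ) 26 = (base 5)200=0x32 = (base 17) 2g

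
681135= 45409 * 15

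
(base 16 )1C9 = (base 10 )457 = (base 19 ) 151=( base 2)111001001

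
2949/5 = 2949/5 = 589.80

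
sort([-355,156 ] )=[ - 355, 156]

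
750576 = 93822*8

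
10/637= 10/637 =0.02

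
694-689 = 5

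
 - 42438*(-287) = 12179706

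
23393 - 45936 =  - 22543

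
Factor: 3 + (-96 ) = -93 = - 3^1*31^1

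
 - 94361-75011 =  - 169372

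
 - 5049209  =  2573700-7622909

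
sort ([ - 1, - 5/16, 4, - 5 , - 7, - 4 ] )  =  [ - 7, - 5,- 4, - 1, - 5/16, 4 ]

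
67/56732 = 67/56732 = 0.00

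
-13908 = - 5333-8575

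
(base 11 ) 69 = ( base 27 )2l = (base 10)75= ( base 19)3i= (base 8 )113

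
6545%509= 437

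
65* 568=36920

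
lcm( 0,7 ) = 0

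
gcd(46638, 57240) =18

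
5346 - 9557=  -  4211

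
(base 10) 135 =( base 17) 7G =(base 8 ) 207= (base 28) 4n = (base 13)A5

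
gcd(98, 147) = 49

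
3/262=3/262 = 0.01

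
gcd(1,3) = 1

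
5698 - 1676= 4022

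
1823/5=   1823/5 =364.60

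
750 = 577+173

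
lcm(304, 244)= 18544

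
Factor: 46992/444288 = 11/104 = 2^( - 3 )*11^1 * 13^(- 1 )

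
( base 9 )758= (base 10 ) 620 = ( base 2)1001101100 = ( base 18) 1G8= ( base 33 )IQ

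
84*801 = 67284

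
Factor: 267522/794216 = 2^(-2)*3^1* 44587^1*99277^ (- 1) = 133761/397108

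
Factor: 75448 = 2^3*9431^1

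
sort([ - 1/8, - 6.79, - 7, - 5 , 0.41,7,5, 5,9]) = [ - 7,- 6.79, - 5, - 1/8,0.41,  5 , 5  ,  7,  9]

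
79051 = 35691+43360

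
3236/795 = 3236/795 = 4.07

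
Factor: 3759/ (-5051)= -3^1*7^1 * 179^1 * 5051^ (-1)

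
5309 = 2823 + 2486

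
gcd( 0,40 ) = 40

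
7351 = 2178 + 5173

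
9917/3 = 3305+2/3  =  3305.67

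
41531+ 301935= 343466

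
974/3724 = 487/1862 = 0.26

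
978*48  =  46944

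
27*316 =8532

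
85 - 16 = 69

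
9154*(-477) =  - 4366458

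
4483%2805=1678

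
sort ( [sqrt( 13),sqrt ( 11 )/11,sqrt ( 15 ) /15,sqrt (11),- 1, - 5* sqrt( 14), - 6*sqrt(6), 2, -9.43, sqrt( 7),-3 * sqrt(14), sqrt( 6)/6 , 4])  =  [ -5 * sqrt (14) ,  -  6*sqrt(6) ,-3*sqrt ( 14) , - 9.43 , - 1,sqrt( 15 )/15,sqrt (11 ) /11,sqrt ( 6)/6, 2, sqrt(7) , sqrt(11 ),sqrt ( 13 ), 4]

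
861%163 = 46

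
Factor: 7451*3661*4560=2^4*3^1*5^1*7^1*19^1*523^1*7451^1 = 124388186160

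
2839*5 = 14195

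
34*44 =1496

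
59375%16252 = 10619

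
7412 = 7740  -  328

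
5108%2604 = 2504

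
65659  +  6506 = 72165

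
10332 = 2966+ 7366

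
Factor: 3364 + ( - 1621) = 1743 = 3^1*7^1  *  83^1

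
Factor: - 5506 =-2^1*2753^1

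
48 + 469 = 517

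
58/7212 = 29/3606 = 0.01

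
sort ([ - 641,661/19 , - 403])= [ - 641,  -  403  ,  661/19 ] 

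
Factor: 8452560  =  2^4*3^1*5^1*41^1*859^1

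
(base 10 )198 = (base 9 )240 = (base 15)D3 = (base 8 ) 306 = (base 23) 8e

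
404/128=101/32 = 3.16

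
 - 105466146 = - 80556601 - 24909545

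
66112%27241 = 11630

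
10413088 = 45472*229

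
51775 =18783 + 32992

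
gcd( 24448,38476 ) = 4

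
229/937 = 229/937 = 0.24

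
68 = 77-9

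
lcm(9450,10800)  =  75600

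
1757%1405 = 352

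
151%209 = 151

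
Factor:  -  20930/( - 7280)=2^( - 3)*23^1 = 23/8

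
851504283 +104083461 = 955587744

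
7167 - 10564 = - 3397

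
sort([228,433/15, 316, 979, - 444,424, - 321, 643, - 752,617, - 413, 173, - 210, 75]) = [-752 ,-444,-413  , - 321, - 210,  433/15,75, 173,228 , 316, 424,  617, 643,979]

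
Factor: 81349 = 81349^1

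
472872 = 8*59109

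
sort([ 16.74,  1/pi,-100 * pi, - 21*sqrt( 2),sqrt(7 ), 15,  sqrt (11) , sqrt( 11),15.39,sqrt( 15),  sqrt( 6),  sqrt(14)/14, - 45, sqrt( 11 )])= [-100  *pi, - 45, - 21*sqrt(2 ), sqrt(14)/14, 1/pi, sqrt(6 ),  sqrt( 7), sqrt( 11),  sqrt ( 11 ),sqrt( 11 ),sqrt( 15 ),  15, 15.39, 16.74]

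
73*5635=411355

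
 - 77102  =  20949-98051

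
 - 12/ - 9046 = 6/4523 = 0.00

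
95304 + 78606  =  173910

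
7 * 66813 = 467691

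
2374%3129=2374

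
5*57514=287570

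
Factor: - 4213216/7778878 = -2^4*7^2*1279^( - 1)*2687^1*3041^( - 1) = -2106608/3889439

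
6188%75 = 38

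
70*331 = 23170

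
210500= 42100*5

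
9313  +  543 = 9856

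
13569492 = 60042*226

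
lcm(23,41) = 943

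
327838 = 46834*7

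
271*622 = 168562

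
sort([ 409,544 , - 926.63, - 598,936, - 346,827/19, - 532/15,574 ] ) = [ - 926.63,-598,-346 , - 532/15,827/19,409,544,574,936]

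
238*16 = 3808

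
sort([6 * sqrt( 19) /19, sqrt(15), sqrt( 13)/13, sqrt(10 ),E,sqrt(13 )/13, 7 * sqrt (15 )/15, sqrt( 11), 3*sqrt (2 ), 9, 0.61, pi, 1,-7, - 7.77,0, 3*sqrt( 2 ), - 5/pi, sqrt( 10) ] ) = [ - 7.77 , - 7, - 5/pi, 0, sqrt( 13)/13, sqrt(13)/13, 0.61, 1,6*sqrt(19 )/19, 7 * sqrt( 15 ) /15, E , pi , sqrt(10 ), sqrt(10),sqrt( 11), sqrt( 15 ), 3 * sqrt ( 2 ), 3 * sqrt( 2)  ,  9 ] 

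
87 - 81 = 6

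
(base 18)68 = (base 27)48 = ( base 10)116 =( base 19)62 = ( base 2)1110100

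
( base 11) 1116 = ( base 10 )1469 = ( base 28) 1od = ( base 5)21334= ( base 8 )2675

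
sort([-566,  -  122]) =[-566,-122] 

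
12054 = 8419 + 3635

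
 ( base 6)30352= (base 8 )7674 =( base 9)5465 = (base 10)4028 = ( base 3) 12112012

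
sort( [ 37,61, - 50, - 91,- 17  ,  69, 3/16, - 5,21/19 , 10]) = [ - 91, - 50, - 17, - 5, 3/16,  21/19,10,37, 61, 69] 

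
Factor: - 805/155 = - 161/31=- 7^1*23^1 * 31^( -1 )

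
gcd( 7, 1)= 1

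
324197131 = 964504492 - 640307361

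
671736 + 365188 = 1036924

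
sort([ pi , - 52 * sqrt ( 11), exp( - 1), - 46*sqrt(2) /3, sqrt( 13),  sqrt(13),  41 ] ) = [ - 52*sqrt( 11 ), - 46*sqrt( 2)/3, exp ( - 1 ),  pi,sqrt (13), sqrt(13),41]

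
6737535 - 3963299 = 2774236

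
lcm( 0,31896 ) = 0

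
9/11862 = 1/1318 = 0.00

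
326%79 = 10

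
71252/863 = 71252/863=82.56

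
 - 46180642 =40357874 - 86538516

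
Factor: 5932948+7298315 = 3^1*317^1*13913^1= 13231263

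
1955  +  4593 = 6548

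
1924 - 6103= - 4179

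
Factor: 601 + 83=2^2*3^2 * 19^1 = 684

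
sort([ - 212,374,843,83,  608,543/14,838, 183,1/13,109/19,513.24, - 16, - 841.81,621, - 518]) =[ - 841.81, - 518,  -  212,-16, 1/13,109/19, 543/14,83, 183 , 374,513.24, 608, 621,838 , 843]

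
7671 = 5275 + 2396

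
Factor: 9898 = 2^1*7^2*101^1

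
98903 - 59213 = 39690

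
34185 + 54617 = 88802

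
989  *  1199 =1185811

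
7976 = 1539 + 6437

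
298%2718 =298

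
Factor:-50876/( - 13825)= 92/25 = 2^2 * 5^( - 2 )*23^1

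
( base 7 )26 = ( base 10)20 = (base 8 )24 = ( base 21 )K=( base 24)K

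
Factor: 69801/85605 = 5^( - 1 )*13^( - 1 )*53^1  =  53/65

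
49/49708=49/49708=0.00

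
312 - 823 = -511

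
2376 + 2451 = 4827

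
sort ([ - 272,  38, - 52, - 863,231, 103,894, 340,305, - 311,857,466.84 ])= [ - 863 , -311, - 272 , - 52,38, 103,231,305, 340 , 466.84, 857,  894]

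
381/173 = 2  +  35/173 = 2.20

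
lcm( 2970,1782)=8910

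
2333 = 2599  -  266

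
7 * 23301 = 163107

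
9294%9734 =9294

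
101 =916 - 815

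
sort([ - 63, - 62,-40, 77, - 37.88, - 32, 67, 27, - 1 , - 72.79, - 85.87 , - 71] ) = [ - 85.87 , - 72.79, - 71,-63 ,-62, - 40, - 37.88, - 32, - 1, 27, 67, 77] 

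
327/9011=327/9011= 0.04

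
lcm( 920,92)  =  920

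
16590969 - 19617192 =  - 3026223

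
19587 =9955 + 9632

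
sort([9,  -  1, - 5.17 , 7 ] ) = [ - 5.17,-1,7, 9 ] 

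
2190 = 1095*2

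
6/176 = 3/88 = 0.03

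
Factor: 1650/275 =6 =2^1  *  3^1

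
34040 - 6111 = 27929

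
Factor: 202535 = 5^1* 40507^1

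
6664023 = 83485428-76821405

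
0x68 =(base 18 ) 5e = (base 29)3H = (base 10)104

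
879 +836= 1715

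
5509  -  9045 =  - 3536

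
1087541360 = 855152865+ 232388495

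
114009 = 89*1281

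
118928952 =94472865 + 24456087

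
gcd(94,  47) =47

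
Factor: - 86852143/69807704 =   -  2^( - 3 )* 7^1*229^1*54181^1 * 8725963^(- 1)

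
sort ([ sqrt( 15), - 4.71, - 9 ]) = [-9, - 4.71, sqrt (15 )] 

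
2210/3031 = 2210/3031  =  0.73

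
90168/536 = 11271/67 = 168.22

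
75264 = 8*9408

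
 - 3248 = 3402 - 6650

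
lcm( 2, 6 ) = 6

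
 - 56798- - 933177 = 876379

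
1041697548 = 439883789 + 601813759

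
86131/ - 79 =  - 86131/79  =  - 1090.27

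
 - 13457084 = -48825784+35368700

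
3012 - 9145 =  - 6133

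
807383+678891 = 1486274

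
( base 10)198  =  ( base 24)86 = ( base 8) 306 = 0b11000110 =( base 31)6C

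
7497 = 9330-1833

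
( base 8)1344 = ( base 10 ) 740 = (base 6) 3232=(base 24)16K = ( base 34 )lq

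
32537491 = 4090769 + 28446722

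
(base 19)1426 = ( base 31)8L8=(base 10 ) 8347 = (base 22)H59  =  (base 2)10000010011011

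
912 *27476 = 25058112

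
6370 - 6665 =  - 295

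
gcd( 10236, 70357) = 1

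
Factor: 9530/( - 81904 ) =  - 4765/40952=- 2^( - 3)*5^1*953^1  *5119^(-1)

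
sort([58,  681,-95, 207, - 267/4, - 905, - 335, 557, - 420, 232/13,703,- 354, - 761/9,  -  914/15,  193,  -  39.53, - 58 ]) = [ - 905, - 420, - 354, - 335 , - 95,-761/9,-267/4,  -  914/15, - 58, - 39.53, 232/13, 58,193, 207,  557, 681, 703 ]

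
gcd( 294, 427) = 7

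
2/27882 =1/13941 = 0.00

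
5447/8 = 5447/8 = 680.88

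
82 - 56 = 26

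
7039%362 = 161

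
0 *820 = 0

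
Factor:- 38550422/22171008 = - 19275211/11085504 = -  2^( - 6 )*3^ ( - 1 )*31^1*643^1*967^1*57737^(  -  1) 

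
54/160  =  27/80 = 0.34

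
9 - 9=0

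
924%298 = 30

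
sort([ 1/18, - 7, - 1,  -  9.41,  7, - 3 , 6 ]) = [ - 9.41, - 7, - 3, - 1 , 1/18,6, 7] 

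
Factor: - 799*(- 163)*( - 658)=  - 2^1*7^1*17^1*47^2* 163^1 = - 85695946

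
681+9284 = 9965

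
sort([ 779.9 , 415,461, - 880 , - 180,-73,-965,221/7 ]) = [  -  965,- 880, - 180, -73, 221/7 , 415,461,779.9]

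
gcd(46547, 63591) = 1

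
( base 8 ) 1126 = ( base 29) ki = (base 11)4A4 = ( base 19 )1C9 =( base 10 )598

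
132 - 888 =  - 756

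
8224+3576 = 11800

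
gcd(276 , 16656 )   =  12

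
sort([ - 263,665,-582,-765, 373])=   [ - 765, - 582, - 263 , 373, 665 ]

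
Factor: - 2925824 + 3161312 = 235488 = 2^5*3^1*11^1*223^1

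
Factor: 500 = 2^2*5^3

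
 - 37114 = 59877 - 96991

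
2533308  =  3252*779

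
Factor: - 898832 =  - 2^4 * 11^1 * 5107^1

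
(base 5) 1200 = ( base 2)10101111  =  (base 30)5P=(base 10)175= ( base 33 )5A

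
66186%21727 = 1005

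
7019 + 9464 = 16483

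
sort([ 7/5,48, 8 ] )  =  [ 7/5, 8,48]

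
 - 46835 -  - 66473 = 19638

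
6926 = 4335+2591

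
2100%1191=909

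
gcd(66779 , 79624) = 1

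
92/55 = 92/55  =  1.67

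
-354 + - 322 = - 676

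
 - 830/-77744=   415/38872 = 0.01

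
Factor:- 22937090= - 2^1*5^1*11^1*208519^1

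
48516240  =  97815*496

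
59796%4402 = 2570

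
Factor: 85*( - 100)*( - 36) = 306000=2^4*3^2*5^3*17^1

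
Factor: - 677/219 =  - 3^( - 1)*73^(-1 )*677^1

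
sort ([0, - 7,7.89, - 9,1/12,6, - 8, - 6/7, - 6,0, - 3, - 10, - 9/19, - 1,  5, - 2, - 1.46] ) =[-10 , - 9, - 8 ,-7, - 6, - 3, - 2,- 1.46, - 1,-6/7, - 9/19, 0,0,1/12,  5,6, 7.89] 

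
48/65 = 48/65 = 0.74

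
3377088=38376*88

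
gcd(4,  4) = 4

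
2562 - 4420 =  -1858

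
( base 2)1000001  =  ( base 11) 5A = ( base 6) 145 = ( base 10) 65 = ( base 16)41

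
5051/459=5051/459 = 11.00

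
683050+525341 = 1208391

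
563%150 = 113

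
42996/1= 42996 = 42996.00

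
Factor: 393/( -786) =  - 1/2 = -  2^ ( - 1 )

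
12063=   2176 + 9887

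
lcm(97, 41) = 3977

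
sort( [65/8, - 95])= [ - 95,65/8]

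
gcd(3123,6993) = 9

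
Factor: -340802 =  - 2^1* 7^1*11^1*2213^1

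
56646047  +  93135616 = 149781663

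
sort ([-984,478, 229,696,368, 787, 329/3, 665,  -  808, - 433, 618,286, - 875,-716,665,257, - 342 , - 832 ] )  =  [ - 984, - 875,-832, - 808,  -  716, - 433, - 342,329/3,229, 257,286,368,478,618, 665,665,696,787 ] 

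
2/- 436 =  - 1 + 217/218  =  -0.00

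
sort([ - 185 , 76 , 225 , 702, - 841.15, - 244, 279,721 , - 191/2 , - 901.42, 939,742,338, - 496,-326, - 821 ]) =[ - 901.42,  -  841.15 ,-821 ,-496, - 326 , - 244,  -  185,-191/2,76 , 225,  279,338, 702,721,742 , 939] 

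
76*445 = 33820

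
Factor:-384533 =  - 384533^1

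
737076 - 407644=329432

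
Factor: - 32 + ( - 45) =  - 7^1*11^1 = - 77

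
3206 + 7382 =10588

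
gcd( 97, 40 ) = 1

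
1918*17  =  32606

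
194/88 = 97/44 = 2.20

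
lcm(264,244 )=16104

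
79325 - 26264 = 53061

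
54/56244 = 9/9374 =0.00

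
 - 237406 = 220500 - 457906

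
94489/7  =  13498 + 3/7=13498.43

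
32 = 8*4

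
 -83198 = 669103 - 752301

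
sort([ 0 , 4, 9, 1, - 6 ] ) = [-6, 0, 1,  4,  9]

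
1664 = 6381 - 4717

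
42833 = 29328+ 13505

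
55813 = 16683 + 39130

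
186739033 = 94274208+92464825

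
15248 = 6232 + 9016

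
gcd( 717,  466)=1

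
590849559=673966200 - 83116641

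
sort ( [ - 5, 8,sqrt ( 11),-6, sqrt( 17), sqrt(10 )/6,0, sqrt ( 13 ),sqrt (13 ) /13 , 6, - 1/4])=[ - 6, - 5, - 1/4, 0,sqrt ( 13) /13,sqrt(10) /6, sqrt( 11),sqrt( 13),sqrt(17),6,8 ]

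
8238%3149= 1940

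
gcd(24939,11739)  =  3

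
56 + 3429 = 3485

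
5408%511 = 298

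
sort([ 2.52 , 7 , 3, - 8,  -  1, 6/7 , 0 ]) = [ - 8, - 1,0,6/7, 2.52, 3, 7]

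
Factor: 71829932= 2^2*17957483^1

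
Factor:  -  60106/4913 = - 2^1*17^(-3 )*41^1 * 733^1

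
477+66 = 543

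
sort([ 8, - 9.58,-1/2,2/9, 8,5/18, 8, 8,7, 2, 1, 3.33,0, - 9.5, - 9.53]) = [ - 9.58 , - 9.53, - 9.5, - 1/2,0,  2/9, 5/18,1,2, 3.33,  7,8,8,8,8 ]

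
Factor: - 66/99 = -2/3 = - 2^1*3^( - 1 )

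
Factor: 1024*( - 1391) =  - 1424384 = -2^10*13^1*107^1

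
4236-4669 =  -433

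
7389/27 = 821/3 = 273.67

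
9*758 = 6822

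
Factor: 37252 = 2^2*67^1*139^1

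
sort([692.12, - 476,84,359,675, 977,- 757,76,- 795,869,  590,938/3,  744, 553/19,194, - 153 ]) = [  -  795,- 757, - 476,-153, 553/19, 76, 84,194,938/3,359,590,675,692.12, 744,869,977 ] 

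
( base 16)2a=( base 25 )1H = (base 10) 42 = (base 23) 1J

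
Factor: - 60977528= -2^3*1489^1*5119^1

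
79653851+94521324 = 174175175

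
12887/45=12887/45 =286.38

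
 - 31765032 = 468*( - 67874)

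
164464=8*20558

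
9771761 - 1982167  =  7789594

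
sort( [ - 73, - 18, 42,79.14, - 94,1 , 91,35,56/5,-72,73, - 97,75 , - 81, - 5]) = [ - 97, - 94, - 81, - 73, - 72, - 18, - 5, 1,56/5,35,  42,  73, 75, 79.14, 91 ] 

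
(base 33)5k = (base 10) 185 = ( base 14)D3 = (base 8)271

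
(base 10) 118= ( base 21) 5d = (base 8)166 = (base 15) 7d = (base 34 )3g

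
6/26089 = 6/26089= 0.00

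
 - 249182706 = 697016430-946199136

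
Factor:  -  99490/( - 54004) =49745/27002 = 2^( - 1)*5^1 * 23^ ( - 1 ) * 587^( - 1)*9949^1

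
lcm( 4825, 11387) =284675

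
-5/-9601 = 5/9601 = 0.00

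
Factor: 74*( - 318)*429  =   - 2^2*3^2*11^1*13^1*37^1*53^1 = - 10095228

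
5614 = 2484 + 3130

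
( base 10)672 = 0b1010100000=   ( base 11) 561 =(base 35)J7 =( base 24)140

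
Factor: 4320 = 2^5 * 3^3*5^1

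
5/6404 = 5/6404=   0.00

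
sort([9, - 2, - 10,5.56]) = [ - 10,-2, 5.56 , 9 ]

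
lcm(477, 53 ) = 477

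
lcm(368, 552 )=1104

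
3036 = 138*22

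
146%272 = 146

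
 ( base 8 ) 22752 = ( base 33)8u4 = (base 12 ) 574a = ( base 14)3774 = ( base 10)9706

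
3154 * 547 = 1725238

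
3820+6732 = 10552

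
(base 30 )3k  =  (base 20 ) 5a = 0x6e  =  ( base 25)4a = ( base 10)110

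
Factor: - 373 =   -  373^1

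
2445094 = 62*39437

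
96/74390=48/37195 = 0.00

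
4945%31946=4945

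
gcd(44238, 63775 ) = 1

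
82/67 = 82/67  =  1.22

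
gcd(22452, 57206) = 2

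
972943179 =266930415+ 706012764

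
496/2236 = 124/559 = 0.22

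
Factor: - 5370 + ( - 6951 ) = -3^2*37^2 = - 12321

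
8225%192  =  161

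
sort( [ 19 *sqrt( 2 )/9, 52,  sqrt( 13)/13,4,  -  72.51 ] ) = [-72.51, sqrt( 13)/13,19*sqrt (2)/9, 4,52]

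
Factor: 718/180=359/90 = 2^( - 1 )*3^( - 2 )*5^ (-1 )*359^1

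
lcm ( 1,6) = 6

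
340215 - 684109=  - 343894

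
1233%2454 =1233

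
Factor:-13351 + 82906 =69555 = 3^1 *5^1 * 4637^1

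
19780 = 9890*2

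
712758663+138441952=851200615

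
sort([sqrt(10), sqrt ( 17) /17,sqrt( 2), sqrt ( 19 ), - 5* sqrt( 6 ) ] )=[  -  5 * sqrt( 6), sqrt( 17)/17, sqrt( 2 ),sqrt( 10),sqrt ( 19 ) ] 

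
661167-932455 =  -271288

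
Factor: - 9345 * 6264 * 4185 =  - 2^3*3^7*5^2*7^1*29^1*31^1 * 89^1 = - 244977679800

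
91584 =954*96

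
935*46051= 43057685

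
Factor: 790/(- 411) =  - 2^1 * 3^(-1)*5^1*79^1*137^( - 1 ) 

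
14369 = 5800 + 8569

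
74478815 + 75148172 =149626987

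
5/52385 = 1/10477  =  0.00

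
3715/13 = 285 + 10/13 = 285.77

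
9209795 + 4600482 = 13810277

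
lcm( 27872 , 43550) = 696800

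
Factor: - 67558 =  - 2^1 * 17^1*1987^1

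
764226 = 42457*18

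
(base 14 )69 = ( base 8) 135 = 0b1011101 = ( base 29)36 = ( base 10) 93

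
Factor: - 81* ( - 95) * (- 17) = -130815= - 3^4 * 5^1 * 17^1 * 19^1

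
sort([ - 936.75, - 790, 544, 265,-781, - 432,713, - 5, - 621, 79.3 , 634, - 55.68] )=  [-936.75, - 790,-781, - 621, - 432, - 55.68, - 5, 79.3, 265, 544, 634, 713 ]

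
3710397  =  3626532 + 83865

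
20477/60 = 20477/60 = 341.28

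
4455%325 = 230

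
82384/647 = 82384/647= 127.33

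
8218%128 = 26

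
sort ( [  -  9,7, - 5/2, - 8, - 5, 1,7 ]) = [  -  9, - 8, - 5, - 5/2, 1, 7 , 7]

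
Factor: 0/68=0  =  0^1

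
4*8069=32276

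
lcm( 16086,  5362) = 16086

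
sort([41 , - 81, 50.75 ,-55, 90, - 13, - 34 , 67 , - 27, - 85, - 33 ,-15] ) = [ - 85, - 81, - 55, - 34, - 33, - 27, - 15,-13,  41, 50.75, 67,  90]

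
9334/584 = 4667/292 = 15.98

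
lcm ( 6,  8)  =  24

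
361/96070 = 361/96070 = 0.00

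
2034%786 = 462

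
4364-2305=2059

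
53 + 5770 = 5823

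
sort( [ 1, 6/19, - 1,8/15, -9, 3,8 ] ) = [ - 9,-1, 6/19, 8/15,1, 3 , 8]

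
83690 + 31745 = 115435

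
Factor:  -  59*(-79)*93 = 433473 = 3^1*31^1*59^1*79^1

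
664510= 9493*70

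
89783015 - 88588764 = 1194251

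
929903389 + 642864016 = 1572767405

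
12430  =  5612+6818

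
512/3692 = 128/923= 0.14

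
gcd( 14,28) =14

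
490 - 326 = 164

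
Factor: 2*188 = 2^3*47^1=376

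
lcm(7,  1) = 7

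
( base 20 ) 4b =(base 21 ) 47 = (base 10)91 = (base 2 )1011011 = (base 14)67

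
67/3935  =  67/3935= 0.02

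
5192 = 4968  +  224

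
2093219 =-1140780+3233999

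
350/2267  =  350/2267 = 0.15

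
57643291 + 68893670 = 126536961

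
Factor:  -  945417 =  - 3^1*11^1*28649^1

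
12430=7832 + 4598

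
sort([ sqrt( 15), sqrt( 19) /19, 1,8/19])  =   [sqrt( 19 ) /19,  8/19,1,sqrt(15 )] 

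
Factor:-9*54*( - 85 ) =2^1*3^5*5^1 *17^1 = 41310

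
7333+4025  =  11358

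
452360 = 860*526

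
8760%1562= 950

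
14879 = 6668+8211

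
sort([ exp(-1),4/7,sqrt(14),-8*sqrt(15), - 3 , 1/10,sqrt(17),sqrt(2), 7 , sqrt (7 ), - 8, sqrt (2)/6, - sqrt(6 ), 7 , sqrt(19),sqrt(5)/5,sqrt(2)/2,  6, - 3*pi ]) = [ - 8*sqrt( 15 ),-3* pi , - 8,  -  3, - sqrt( 6),1/10, sqrt ( 2)/6,exp ( - 1),sqrt(5 ) /5,4/7, sqrt( 2 ) /2 , sqrt(2 ),sqrt(7),sqrt( 14),sqrt (17 ),sqrt(19 ),6,7, 7]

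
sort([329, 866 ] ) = [ 329, 866] 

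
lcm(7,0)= 0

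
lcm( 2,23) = 46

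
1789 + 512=2301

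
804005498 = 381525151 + 422480347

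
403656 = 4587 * 88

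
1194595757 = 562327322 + 632268435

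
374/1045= 34/95= 0.36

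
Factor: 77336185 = 5^1*29^1*533353^1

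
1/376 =1/376 = 0.00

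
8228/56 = 146 + 13/14 = 146.93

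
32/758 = 16/379 = 0.04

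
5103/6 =1701/2  =  850.50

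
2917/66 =2917/66 = 44.20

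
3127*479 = 1497833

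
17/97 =17/97 = 0.18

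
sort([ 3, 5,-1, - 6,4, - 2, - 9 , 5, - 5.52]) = [ - 9, - 6, - 5.52, - 2, - 1,3, 4, 5, 5]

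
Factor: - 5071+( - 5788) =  - 10859^1 = - 10859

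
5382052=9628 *559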